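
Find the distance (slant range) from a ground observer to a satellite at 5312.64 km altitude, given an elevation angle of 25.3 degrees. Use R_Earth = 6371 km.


h = 5312.64 km, el = 25.3 deg
d = -R_E*sin(el) + sqrt((R_E*sin(el))^2 + 2*R_E*h + h^2)
d = -6371.0000*sin(0.4415683) + sqrt((6371.0000*0.4273579)^2 + 2*6371.0000*5312.64 + 5312.64^2)
d = 7442.4829 km

7442.4829 km


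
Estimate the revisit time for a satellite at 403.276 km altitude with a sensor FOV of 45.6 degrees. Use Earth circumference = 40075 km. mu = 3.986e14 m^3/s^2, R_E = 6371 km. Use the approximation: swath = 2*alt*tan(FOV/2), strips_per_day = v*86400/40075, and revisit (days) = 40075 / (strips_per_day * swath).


swath = 2*403.276*tan(0.3979351) = 339.0432 km
v = sqrt(mu/r) = 7670.7390 m/s = 7.6707 km/s
strips/day = v*86400/40075 = 7.6707*86400/40075 = 16.5378
coverage/day = strips * swath = 16.5378 * 339.0432 = 5607.0252 km
revisit = 40075 / 5607.0252 = 7.1473 days

7.1473 days


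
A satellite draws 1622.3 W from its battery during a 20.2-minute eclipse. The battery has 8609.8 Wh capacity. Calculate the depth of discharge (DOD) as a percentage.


E_used = P * t / 60 = 1622.3 * 20.2 / 60 = 546.1743 Wh
DOD = E_used / E_total * 100 = 546.1743 / 8609.8 * 100
DOD = 6.3436 %

6.3436 %


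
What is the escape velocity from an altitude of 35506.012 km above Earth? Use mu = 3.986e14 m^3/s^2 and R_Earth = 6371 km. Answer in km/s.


r = 6371.0 + 35506.012 = 41877.0120 km = 4.1877012e+07 m
v_esc = sqrt(2*mu/r) = sqrt(2*3.986e14 / 4.1877012e+07)
v_esc = 4363.1064 m/s = 4.3631 km/s

4.3631 km/s


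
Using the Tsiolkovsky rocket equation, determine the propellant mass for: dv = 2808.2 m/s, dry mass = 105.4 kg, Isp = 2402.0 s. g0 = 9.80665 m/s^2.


ve = Isp * g0 = 2402.0 * 9.80665 = 23555.573300 m/s
mass ratio = exp(dv/ve) = exp(2808.2/23555.573300) = 1.12661318
m_prop = m_dry * (mr - 1) = 105.4 * (1.12661318 - 1)
m_prop = 13.3450 kg

13.3450 kg


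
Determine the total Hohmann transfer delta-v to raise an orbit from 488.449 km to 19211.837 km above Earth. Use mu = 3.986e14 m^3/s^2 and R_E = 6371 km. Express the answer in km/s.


r1 = 6859.4490 km = 6.859449e+06 m
r2 = 25582.8370 km = 2.5582837e+07 m
dv1 = sqrt(mu/r1)*(sqrt(2*r2/(r1+r2)) - 1) = 1950.2447 m/s
dv2 = sqrt(mu/r2)*(1 - sqrt(2*r1/(r1+r2))) = 1380.4106 m/s
total dv = |dv1| + |dv2| = 1950.2447 + 1380.4106 = 3330.6553 m/s = 3.3307 km/s

3.3307 km/s


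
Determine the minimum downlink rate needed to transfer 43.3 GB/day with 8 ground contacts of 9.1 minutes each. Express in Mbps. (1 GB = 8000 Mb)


total contact time = 8 * 9.1 * 60 = 4368.0000 s
data = 43.3 GB = 346400.0000 Mb
rate = 346400.0000 / 4368.0000 = 79.3040 Mbps

79.3040 Mbps


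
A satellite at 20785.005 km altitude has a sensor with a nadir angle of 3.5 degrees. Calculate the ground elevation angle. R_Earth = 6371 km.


r = R_E + alt = 27156.0050 km
Law of sines in the satellite / Earth-center / ground-point triangle:
  sin(nadir)/R_E = sin(90 + el)/r  =>  cos(el) = (r/R_E)*sin(nadir)
cos(el) = (27156.0050 / 6371.0000) * sin(3.5 deg) = 0.2602157
el = arccos(0.2602157) = 74.9171 deg
(Earth-central angle = 90 - nadir - el = 11.5829 deg)

74.9171 degrees


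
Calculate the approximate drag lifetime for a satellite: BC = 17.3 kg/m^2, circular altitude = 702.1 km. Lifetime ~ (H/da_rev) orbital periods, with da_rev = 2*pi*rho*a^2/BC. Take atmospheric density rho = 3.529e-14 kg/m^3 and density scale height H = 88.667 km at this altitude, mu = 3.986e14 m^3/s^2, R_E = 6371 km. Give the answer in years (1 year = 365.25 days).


a = R_E + alt = 7073.1000 km = 7.0731e+06 m
da_rev = 2*pi*rho*a^2/BC = 2*pi*3.529e-14*(7.0731e+06)^2/17.3 = 0.641216988 m per revolution
N = H/da_rev = 88667.0000 m / 0.641216988 m = 138279.2434 revolutions
P = 2*pi*sqrt(a^3/mu) = 5920.0574 s
lifetime = N*P = 138279.2434 * 5920.0574 = 8.1862106e+08 s = 9474.7808 days
years = 9474.7808 / 365.25 = 25.9405 years

25.9405 years


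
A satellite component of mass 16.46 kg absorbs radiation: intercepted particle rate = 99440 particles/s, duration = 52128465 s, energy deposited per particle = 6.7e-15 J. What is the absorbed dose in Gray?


Total energy deposited = rate * time * E_per
  = 99440 * 52128465 * 6.7e-15 = 0.03473049 J
Dose = E_total / mass = 0.03473049 / 16.46
Dose = 0.002109993 Gy

0.0021 Gy


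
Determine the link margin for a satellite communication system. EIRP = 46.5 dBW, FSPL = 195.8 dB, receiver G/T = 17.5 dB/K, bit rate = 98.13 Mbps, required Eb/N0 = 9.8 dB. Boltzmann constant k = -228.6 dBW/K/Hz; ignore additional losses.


C/N0 = EIRP - FSPL + G/T - k = 46.5 - 195.8 + 17.5 - (-228.6)
C/N0 = 96.8000 dB-Hz
R_b = 98.13 Mbps = 9.813e+07 bps -> 10*log10(R_b) = 79.9180 dB-Hz
Eb/N0 = C/N0 - 10*log10(R_b) = 96.8000 - 79.9180 = 16.8820 dB
Margin = Eb/N0 - Eb/N0_req = 16.8820 - 9.8 = 7.0820 dB (link closes)

7.0820 dB


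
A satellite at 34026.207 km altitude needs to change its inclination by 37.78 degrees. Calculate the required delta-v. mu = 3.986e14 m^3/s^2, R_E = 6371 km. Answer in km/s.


r = 40397.2070 km = 4.0397207e+07 m
V = sqrt(mu/r) = 3141.1811 m/s
di = 37.78 deg = 0.6593854 rad
dV = 2*V*sin(di/2) = 2*3141.1811*sin(0.3296927)
dV = 2033.9292 m/s = 2.0339 km/s

2.0339 km/s


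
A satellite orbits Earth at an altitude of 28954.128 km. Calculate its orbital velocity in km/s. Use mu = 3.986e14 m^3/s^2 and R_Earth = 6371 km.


r = R_E + alt = 6371.0 + 28954.128 = 35325.1280 km = 3.5325128e+07 m
v = sqrt(mu/r) = sqrt(3.986e14 / 3.5325128e+07) = 3359.1297 m/s = 3.3591 km/s

3.3591 km/s


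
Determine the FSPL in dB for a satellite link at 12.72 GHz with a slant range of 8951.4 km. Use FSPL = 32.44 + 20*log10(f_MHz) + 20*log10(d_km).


f = 12.72 GHz = 12720.0000 MHz
d = 8951.4 km
FSPL = 32.44 + 20*log10(12720.0000) + 20*log10(8951.4)
FSPL = 32.44 + 82.0897 + 79.0378
FSPL = 193.5676 dB

193.5676 dB


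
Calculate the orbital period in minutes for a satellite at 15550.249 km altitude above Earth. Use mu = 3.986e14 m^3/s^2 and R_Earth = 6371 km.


r = 21921.2490 km = 2.1921249e+07 m
T = 2*pi*sqrt(r^3/mu) = 2*pi*sqrt(1.0534062e+22 / 3.986e14)
T = 32300.4940 s = 538.3416 min

538.3416 minutes


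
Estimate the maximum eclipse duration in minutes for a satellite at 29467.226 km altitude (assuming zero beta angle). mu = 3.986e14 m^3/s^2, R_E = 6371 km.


r = 35838.2260 km
T = 1125.3296 min
Eclipse fraction = arcsin(R_E/r)/pi = arcsin(6371.0000/35838.2260)/pi
= arcsin(0.1777711)/pi = 0.05688866
Eclipse duration = 0.05688866 * 1125.3296 = 64.0185 min

64.0185 minutes


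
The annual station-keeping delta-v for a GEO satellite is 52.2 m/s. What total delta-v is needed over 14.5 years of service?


dV = rate * years = 52.2 * 14.5
dV = 756.9000 m/s

756.9000 m/s


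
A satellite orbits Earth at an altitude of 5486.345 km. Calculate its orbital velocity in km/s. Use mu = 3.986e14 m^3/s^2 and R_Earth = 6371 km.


r = R_E + alt = 6371.0 + 5486.345 = 11857.3450 km = 1.1857345e+07 m
v = sqrt(mu/r) = sqrt(3.986e14 / 1.1857345e+07) = 5797.9561 m/s = 5.7980 km/s

5.7980 km/s


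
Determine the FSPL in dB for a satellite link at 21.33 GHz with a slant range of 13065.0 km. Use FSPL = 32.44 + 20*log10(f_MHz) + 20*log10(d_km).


f = 21.33 GHz = 21330.0000 MHz
d = 13065.0 km
FSPL = 32.44 + 20*log10(21330.0000) + 20*log10(13065.0)
FSPL = 32.44 + 86.5798 + 82.3222
FSPL = 201.3420 dB

201.3420 dB


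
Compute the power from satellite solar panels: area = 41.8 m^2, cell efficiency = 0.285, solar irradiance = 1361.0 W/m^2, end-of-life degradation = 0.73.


P = area * eta * S * degradation
P = 41.8 * 0.285 * 1361.0 * 0.73
P = 11835.9229 W

11835.9229 W


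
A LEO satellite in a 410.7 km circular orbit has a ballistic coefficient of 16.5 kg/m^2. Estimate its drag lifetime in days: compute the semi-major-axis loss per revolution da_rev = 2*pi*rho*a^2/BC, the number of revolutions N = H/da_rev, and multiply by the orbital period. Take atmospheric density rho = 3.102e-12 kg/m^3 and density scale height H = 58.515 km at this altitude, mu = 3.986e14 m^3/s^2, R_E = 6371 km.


a = R_E + alt = 6781.7000 km = 6.7817e+06 m
da_rev = 2*pi*rho*a^2/BC = 2*pi*3.102e-12*(6.7817e+06)^2/16.5 = 54.326893 m per revolution
N = H/da_rev = 58515.0000 m / 54.326893 m = 1077.0909 revolutions
P = 2*pi*sqrt(a^3/mu) = 5558.0069 s
lifetime = N*P = 1077.0909 * 5558.0069 = 5.9864785e+06 s = 69.2879 days

69.2879 days


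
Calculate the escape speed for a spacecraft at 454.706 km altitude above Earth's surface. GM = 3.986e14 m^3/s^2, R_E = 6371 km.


r = 6371.0 + 454.706 = 6825.7060 km = 6.825706e+06 m
v_esc = sqrt(2*mu/r) = sqrt(2*3.986e14 / 6.825706e+06)
v_esc = 10807.1171 m/s = 10.8071 km/s

10.8071 km/s


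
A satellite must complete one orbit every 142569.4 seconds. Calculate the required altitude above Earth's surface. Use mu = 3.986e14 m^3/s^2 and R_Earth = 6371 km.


T = 142569.4 s
r = (mu*T^2/(4*pi^2))^(1/3) = (3.986e14 * 142569.4^2 / (4*pi^2))^(1/3)
r = 5.8985247e+07 m = 58985.2467 km
alt = r - R_E = 58985.2467 - 6371 = 52614.2467 km

52614.2467 km


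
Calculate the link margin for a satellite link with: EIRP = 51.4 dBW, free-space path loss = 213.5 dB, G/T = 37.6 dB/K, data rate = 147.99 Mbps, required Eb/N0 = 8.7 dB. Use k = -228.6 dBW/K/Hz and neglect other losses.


C/N0 = EIRP - FSPL + G/T - k = 51.4 - 213.5 + 37.6 - (-228.6)
C/N0 = 104.1000 dB-Hz
R_b = 147.99 Mbps = 1.4799e+08 bps -> 10*log10(R_b) = 81.7023 dB-Hz
Eb/N0 = C/N0 - 10*log10(R_b) = 104.1000 - 81.7023 = 22.3977 dB
Margin = Eb/N0 - Eb/N0_req = 22.3977 - 8.7 = 13.6977 dB (link closes)

13.6977 dB


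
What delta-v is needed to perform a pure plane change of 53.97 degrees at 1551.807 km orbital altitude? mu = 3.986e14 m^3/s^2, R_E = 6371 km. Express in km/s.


r = 7922.8070 km = 7.922807e+06 m
V = sqrt(mu/r) = 7092.9861 m/s
di = 53.97 deg = 0.9419542 rad
dV = 2*V*sin(di/2) = 2*7092.9861*sin(0.4709771)
dV = 6436.9873 m/s = 6.4370 km/s

6.4370 km/s


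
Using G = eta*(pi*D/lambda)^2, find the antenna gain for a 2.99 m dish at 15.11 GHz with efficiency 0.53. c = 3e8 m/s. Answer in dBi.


lambda = c/f = 3e8 / 1.511e+10 = 0.0198544 m
G = eta*(pi*D/lambda)^2 = 0.53*(pi*2.99/0.0198544)^2
G = 118632.6989 (linear)
G = 10*log10(118632.6989) = 50.7420 dBi

50.7420 dBi


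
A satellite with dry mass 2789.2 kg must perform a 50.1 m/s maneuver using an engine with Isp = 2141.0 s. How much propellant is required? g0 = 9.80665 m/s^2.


ve = Isp * g0 = 2141.0 * 9.80665 = 20996.037650 m/s
mass ratio = exp(dv/ve) = exp(50.1/20996.037650) = 1.00238901
m_prop = m_dry * (mr - 1) = 2789.2 * (1.00238901 - 1)
m_prop = 6.6634 kg

6.6634 kg


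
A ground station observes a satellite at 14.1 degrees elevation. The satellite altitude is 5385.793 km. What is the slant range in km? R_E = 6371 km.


h = 5385.793 km, el = 14.1 deg
d = -R_E*sin(el) + sqrt((R_E*sin(el))^2 + 2*R_E*h + h^2)
d = -6371.0000*sin(0.2460914) + sqrt((6371.0000*0.243615)^2 + 2*6371.0000*5385.793 + 5385.793^2)
d = 8450.0018 km

8450.0018 km


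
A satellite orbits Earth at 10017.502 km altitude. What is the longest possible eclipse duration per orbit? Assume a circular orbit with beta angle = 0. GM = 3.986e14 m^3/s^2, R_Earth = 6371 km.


r = 16388.5020 km
T = 347.9917 min
Eclipse fraction = arcsin(R_E/r)/pi = arcsin(6371.0000/16388.5020)/pi
= arcsin(0.3887482)/pi = 0.1270924
Eclipse duration = 0.1270924 * 347.9917 = 44.2271 min

44.2271 minutes


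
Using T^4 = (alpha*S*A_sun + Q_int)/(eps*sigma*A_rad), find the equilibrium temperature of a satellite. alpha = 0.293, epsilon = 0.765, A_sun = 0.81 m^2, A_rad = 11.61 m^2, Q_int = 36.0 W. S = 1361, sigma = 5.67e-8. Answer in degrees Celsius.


Numerator = alpha*S*A_sun + Q_int = 0.293*1361*0.81 + 36.0 = 359.0061 W
Denominator = eps*sigma*A_rad = 0.765*5.67e-8*11.61 = 5.0358955e-07 W/K^4
T^4 = 7.1289431e+08 K^4
T = 163.4016 K = -109.7484 C

-109.7484 degrees Celsius


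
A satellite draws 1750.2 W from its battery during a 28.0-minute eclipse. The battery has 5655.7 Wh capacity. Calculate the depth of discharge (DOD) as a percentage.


E_used = P * t / 60 = 1750.2 * 28.0 / 60 = 816.7600 Wh
DOD = E_used / E_total * 100 = 816.7600 / 5655.7 * 100
DOD = 14.4414 %

14.4414 %


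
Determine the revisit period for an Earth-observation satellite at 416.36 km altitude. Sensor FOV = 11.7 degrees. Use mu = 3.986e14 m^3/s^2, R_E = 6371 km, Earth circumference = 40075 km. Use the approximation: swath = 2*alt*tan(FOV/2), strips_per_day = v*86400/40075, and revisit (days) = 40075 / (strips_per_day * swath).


swath = 2*416.36*tan(0.1021018) = 85.3189 km
v = sqrt(mu/r) = 7663.3419 m/s = 7.6633 km/s
strips/day = v*86400/40075 = 7.6633*86400/40075 = 16.5218
coverage/day = strips * swath = 16.5218 * 85.3189 = 1409.6246 km
revisit = 40075 / 1409.6246 = 28.4296 days

28.4296 days


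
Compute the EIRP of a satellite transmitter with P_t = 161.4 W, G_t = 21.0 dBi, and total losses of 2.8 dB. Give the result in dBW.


Pt = 161.4 W = 22.0790 dBW
EIRP = Pt_dBW + Gt - losses = 22.0790 + 21.0 - 2.8 = 40.2790 dBW

40.2790 dBW


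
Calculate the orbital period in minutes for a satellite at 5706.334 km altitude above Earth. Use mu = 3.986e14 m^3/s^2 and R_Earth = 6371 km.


r = 12077.3340 km = 1.2077334e+07 m
T = 2*pi*sqrt(r^3/mu) = 2*pi*sqrt(1.7616241e+21 / 3.986e14)
T = 13208.9360 s = 220.1489 min

220.1489 minutes


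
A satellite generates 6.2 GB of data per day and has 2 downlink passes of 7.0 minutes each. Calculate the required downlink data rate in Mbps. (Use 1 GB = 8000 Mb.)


total contact time = 2 * 7.0 * 60 = 840.0000 s
data = 6.2 GB = 49600.0000 Mb
rate = 49600.0000 / 840.0000 = 59.0476 Mbps

59.0476 Mbps


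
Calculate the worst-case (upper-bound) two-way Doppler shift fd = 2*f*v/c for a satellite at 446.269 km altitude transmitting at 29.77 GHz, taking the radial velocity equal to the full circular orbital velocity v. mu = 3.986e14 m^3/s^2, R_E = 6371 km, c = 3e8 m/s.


r = 6.817269e+06 m
v = sqrt(mu/r) = 7646.5130 m/s (worst-case radial velocity)
f = 29.77 GHz = 2.977e+10 Hz
fd = 2*f*v/c = 2*2.977e+10*7646.5130/3.0e+08
fd = 1.5175779e+06 Hz

1.5176e+06 Hz


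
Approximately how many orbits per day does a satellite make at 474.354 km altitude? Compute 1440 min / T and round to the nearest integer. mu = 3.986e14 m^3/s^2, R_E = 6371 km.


r = 6.845354e+06 m
T = 2*pi*sqrt(r^3/mu) = 5636.4426 s = 93.9407 min
revs/day = 1440 / 93.9407 = 15.3288
Rounded: 15 revolutions per day

15 revolutions per day


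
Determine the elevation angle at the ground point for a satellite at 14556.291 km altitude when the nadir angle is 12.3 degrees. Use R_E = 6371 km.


r = R_E + alt = 20927.2910 km
Law of sines in the satellite / Earth-center / ground-point triangle:
  sin(nadir)/R_E = sin(90 + el)/r  =>  cos(el) = (r/R_E)*sin(nadir)
cos(el) = (20927.2910 / 6371.0000) * sin(12.3 deg) = 0.6997565
el = arccos(0.6997565) = 45.5925 deg
(Earth-central angle = 90 - nadir - el = 32.1075 deg)

45.5925 degrees


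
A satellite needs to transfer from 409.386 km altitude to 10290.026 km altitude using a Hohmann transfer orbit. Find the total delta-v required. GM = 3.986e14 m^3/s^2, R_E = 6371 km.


r1 = 6780.3860 km = 6.780386e+06 m
r2 = 16661.0260 km = 1.6661026e+07 m
dv1 = sqrt(mu/r1)*(sqrt(2*r2/(r1+r2)) - 1) = 1474.1750 m/s
dv2 = sqrt(mu/r2)*(1 - sqrt(2*r1/(r1+r2))) = 1171.0110 m/s
total dv = |dv1| + |dv2| = 1474.1750 + 1171.0110 = 2645.1860 m/s = 2.6452 km/s

2.6452 km/s


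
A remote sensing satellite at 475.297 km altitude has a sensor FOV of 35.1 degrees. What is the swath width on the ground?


FOV = 35.1 deg = 0.6126106 rad
swath = 2 * alt * tan(FOV/2) = 2 * 475.297 * tan(0.3063053)
swath = 2 * 475.297 * 0.3162585
swath = 300.6334 km

300.6334 km


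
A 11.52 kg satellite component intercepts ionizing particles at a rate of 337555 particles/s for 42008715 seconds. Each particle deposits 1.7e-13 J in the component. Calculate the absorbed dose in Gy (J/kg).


Total energy deposited = rate * time * E_per
  = 337555 * 42008715 * 1.7e-13 = 2.4106 J
Dose = E_total / mass = 2.4106 / 11.52
Dose = 0.2092572 Gy

0.2093 Gy


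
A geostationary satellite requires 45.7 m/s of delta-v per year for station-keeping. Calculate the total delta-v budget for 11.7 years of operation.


dV = rate * years = 45.7 * 11.7
dV = 534.6900 m/s

534.6900 m/s


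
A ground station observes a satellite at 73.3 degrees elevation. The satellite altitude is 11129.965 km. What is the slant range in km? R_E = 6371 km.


h = 11129.965 km, el = 73.3 deg
d = -R_E*sin(el) + sqrt((R_E*sin(el))^2 + 2*R_E*h + h^2)
d = -6371.0000*sin(1.2793) + sqrt((6371.0000*0.9578225)^2 + 2*6371.0000*11129.965 + 11129.965^2)
d = 11302.6559 km

11302.6559 km


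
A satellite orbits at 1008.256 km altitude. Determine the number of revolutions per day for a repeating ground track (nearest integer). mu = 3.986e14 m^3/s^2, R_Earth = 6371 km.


r = 7.379256e+06 m
T = 2*pi*sqrt(r^3/mu) = 6308.5578 s = 105.1426 min
revs/day = 1440 / 105.1426 = 13.6957
Rounded: 14 revolutions per day

14 revolutions per day


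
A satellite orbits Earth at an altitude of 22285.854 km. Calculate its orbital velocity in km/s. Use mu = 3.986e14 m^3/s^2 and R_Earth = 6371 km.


r = R_E + alt = 6371.0 + 22285.854 = 28656.8540 km = 2.8656854e+07 m
v = sqrt(mu/r) = sqrt(3.986e14 / 2.8656854e+07) = 3729.5325 m/s = 3.7295 km/s

3.7295 km/s


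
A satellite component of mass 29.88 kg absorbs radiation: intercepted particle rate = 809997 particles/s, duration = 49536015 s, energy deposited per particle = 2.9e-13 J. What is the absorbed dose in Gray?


Total energy deposited = rate * time * E_per
  = 809997 * 49536015 * 2.9e-13 = 11.6360 J
Dose = E_total / mass = 11.6360 / 29.88
Dose = 0.3894233 Gy

0.3894 Gy


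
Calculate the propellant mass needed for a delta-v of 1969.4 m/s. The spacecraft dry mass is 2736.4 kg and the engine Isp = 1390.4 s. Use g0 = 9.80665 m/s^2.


ve = Isp * g0 = 1390.4 * 9.80665 = 13635.166160 m/s
mass ratio = exp(dv/ve) = exp(1969.4/13635.166160) = 1.15538700
m_prop = m_dry * (mr - 1) = 2736.4 * (1.15538700 - 1)
m_prop = 425.2010 kg

425.2010 kg


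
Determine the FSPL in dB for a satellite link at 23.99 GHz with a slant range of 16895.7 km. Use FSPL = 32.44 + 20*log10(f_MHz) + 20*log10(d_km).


f = 23.99 GHz = 23990.0000 MHz
d = 16895.7 km
FSPL = 32.44 + 20*log10(23990.0000) + 20*log10(16895.7)
FSPL = 32.44 + 87.6006 + 84.5555
FSPL = 204.5961 dB

204.5961 dB


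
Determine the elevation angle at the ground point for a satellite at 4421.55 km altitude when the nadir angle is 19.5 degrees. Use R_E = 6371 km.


r = R_E + alt = 10792.5500 km
Law of sines in the satellite / Earth-center / ground-point triangle:
  sin(nadir)/R_E = sin(90 + el)/r  =>  cos(el) = (r/R_E)*sin(nadir)
cos(el) = (10792.5500 / 6371.0000) * sin(19.5 deg) = 0.5654728
el = arccos(0.5654728) = 55.5649 deg
(Earth-central angle = 90 - nadir - el = 14.9351 deg)

55.5649 degrees


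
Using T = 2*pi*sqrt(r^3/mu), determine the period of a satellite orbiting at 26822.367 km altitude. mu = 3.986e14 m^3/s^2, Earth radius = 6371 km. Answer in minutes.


r = 33193.3670 km = 3.3193367e+07 m
T = 2*pi*sqrt(r^3/mu) = 2*pi*sqrt(3.6572439e+22 / 3.986e14)
T = 60184.9886 s = 1003.0831 min

1003.0831 minutes


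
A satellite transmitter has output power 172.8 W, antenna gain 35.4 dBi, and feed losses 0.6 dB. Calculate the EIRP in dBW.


Pt = 172.8 W = 22.3754 dBW
EIRP = Pt_dBW + Gt - losses = 22.3754 + 35.4 - 0.6 = 57.1754 dBW

57.1754 dBW


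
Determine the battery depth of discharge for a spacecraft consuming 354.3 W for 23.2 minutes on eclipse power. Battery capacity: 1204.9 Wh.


E_used = P * t / 60 = 354.3 * 23.2 / 60 = 136.9960 Wh
DOD = E_used / E_total * 100 = 136.9960 / 1204.9 * 100
DOD = 11.3699 %

11.3699 %


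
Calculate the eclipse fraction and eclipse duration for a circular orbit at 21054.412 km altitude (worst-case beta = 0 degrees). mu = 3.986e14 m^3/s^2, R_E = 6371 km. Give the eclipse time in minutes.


r = 27425.4120 km
T = 753.3377 min
Eclipse fraction = arcsin(R_E/r)/pi = arcsin(6371.0000/27425.4120)/pi
= arcsin(0.2323028)/pi = 0.07462603
Eclipse duration = 0.07462603 * 753.3377 = 56.2186 min

56.2186 minutes


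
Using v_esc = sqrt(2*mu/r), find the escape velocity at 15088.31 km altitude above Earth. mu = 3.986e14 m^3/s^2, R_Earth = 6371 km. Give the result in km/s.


r = 6371.0 + 15088.31 = 21459.3100 km = 2.145931e+07 m
v_esc = sqrt(2*mu/r) = sqrt(2*3.986e14 / 2.145931e+07)
v_esc = 6095.0289 m/s = 6.0950 km/s

6.0950 km/s


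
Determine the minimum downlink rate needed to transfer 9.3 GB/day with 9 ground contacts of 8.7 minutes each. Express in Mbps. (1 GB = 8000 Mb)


total contact time = 9 * 8.7 * 60 = 4698.0000 s
data = 9.3 GB = 74400.0000 Mb
rate = 74400.0000 / 4698.0000 = 15.8365 Mbps

15.8365 Mbps


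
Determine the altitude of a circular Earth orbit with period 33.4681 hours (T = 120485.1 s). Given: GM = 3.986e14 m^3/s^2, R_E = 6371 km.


T = 120485.1 s
r = (mu*T^2/(4*pi^2))^(1/3) = (3.986e14 * 120485.1^2 / (4*pi^2))^(1/3)
r = 5.2724777e+07 m = 52724.7765 km
alt = r - R_E = 52724.7765 - 6371 = 46353.7765 km

46353.7765 km


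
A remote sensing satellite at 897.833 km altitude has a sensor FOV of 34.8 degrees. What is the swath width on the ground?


FOV = 34.8 deg = 0.6073746 rad
swath = 2 * alt * tan(FOV/2) = 2 * 897.833 * tan(0.3036873)
swath = 2 * 897.833 * 0.313381
swath = 562.7276 km

562.7276 km


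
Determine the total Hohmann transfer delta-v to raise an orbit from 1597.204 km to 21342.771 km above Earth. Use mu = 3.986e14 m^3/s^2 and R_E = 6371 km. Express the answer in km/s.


r1 = 7968.2040 km = 7.968204e+06 m
r2 = 27713.7710 km = 2.7713771e+07 m
dv1 = sqrt(mu/r1)*(sqrt(2*r2/(r1+r2)) - 1) = 1742.3389 m/s
dv2 = sqrt(mu/r2)*(1 - sqrt(2*r1/(r1+r2))) = 1257.9625 m/s
total dv = |dv1| + |dv2| = 1742.3389 + 1257.9625 = 3000.3014 m/s = 3.0003 km/s

3.0003 km/s


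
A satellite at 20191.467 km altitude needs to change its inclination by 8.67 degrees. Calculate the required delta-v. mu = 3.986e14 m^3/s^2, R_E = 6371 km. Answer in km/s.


r = 26562.4670 km = 2.6562467e+07 m
V = sqrt(mu/r) = 3873.7755 m/s
di = 8.67 deg = 0.15132 rad
dV = 2*V*sin(di/2) = 2*3873.7755*sin(0.07566002)
dV = 585.6208 m/s = 0.5856208 km/s

0.5856 km/s


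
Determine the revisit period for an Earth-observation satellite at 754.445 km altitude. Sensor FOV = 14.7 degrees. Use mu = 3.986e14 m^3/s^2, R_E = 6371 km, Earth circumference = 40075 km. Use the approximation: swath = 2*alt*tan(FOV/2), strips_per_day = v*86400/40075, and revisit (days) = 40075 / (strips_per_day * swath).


swath = 2*754.445*tan(0.1282817) = 194.6318 km
v = sqrt(mu/r) = 7479.3292 m/s = 7.4793 km/s
strips/day = v*86400/40075 = 7.4793*86400/40075 = 16.1251
coverage/day = strips * swath = 16.1251 * 194.6318 = 3138.4601 km
revisit = 40075 / 3138.4601 = 12.7690 days

12.7690 days


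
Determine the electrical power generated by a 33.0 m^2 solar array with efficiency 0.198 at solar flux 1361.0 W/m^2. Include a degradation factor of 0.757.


P = area * eta * S * degradation
P = 33.0 * 0.198 * 1361.0 * 0.757
P = 6731.8299 W

6731.8299 W


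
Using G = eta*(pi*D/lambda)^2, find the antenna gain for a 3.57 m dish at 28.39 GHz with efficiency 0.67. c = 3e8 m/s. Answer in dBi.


lambda = c/f = 3e8 / 2.839e+10 = 0.0105671 m
G = eta*(pi*D/lambda)^2 = 0.67*(pi*3.57/0.0105671)^2
G = 754743.2818 (linear)
G = 10*log10(754743.2818) = 58.7780 dBi

58.7780 dBi


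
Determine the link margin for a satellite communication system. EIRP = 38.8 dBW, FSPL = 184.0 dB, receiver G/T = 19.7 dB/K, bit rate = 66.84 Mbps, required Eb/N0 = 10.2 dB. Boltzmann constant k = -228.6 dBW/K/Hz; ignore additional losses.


C/N0 = EIRP - FSPL + G/T - k = 38.8 - 184.0 + 19.7 - (-228.6)
C/N0 = 103.1000 dB-Hz
R_b = 66.84 Mbps = 6.684e+07 bps -> 10*log10(R_b) = 78.2504 dB-Hz
Eb/N0 = C/N0 - 10*log10(R_b) = 103.1000 - 78.2504 = 24.8496 dB
Margin = Eb/N0 - Eb/N0_req = 24.8496 - 10.2 = 14.6496 dB (link closes)

14.6496 dB


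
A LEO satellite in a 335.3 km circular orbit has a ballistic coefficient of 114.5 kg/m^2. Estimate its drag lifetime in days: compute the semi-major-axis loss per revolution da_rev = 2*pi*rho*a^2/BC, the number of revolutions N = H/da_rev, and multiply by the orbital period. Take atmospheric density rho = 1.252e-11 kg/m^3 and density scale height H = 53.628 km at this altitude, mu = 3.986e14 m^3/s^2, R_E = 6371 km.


a = R_E + alt = 6706.3000 km = 6.7063e+06 m
da_rev = 2*pi*rho*a^2/BC = 2*pi*1.252e-11*(6.7063e+06)^2/114.5 = 30.899017 m per revolution
N = H/da_rev = 53628.0000 m / 30.899017 m = 1735.5892 revolutions
P = 2*pi*sqrt(a^3/mu) = 5465.5728 s
lifetime = N*P = 1735.5892 * 5465.5728 = 9.4859891e+06 s = 109.7915 days

109.7915 days


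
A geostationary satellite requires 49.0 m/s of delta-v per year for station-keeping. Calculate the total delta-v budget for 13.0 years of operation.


dV = rate * years = 49.0 * 13.0
dV = 637.0000 m/s

637.0000 m/s


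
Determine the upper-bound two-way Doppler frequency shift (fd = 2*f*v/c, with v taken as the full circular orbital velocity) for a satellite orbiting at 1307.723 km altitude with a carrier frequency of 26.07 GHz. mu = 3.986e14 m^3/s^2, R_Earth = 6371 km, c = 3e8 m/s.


r = 7.678723e+06 m
v = sqrt(mu/r) = 7204.8368 m/s (worst-case radial velocity)
f = 26.07 GHz = 2.607e+10 Hz
fd = 2*f*v/c = 2*2.607e+10*7204.8368/3.0e+08
fd = 1.2522006e+06 Hz

1.2522e+06 Hz


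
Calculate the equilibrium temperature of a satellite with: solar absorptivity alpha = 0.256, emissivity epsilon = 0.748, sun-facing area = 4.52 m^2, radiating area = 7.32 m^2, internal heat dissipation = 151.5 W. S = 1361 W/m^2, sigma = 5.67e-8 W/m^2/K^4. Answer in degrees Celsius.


Numerator = alpha*S*A_sun + Q_int = 0.256*1361*4.52 + 151.5 = 1726.3403 W
Denominator = eps*sigma*A_rad = 0.748*5.67e-8*7.32 = 3.1045291e-07 W/K^4
T^4 = 5.5607155e+09 K^4
T = 273.0755 K = -0.07454306 C

-0.0745 degrees Celsius


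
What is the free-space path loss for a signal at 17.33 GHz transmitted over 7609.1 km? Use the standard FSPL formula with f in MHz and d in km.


f = 17.33 GHz = 17330.0000 MHz
d = 7609.1 km
FSPL = 32.44 + 20*log10(17330.0000) + 20*log10(7609.1)
FSPL = 32.44 + 84.7760 + 77.6267
FSPL = 194.8426 dB

194.8426 dB


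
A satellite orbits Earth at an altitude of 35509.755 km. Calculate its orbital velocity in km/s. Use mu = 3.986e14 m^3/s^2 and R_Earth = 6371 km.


r = R_E + alt = 6371.0 + 35509.755 = 41880.7550 km = 4.1880755e+07 m
v = sqrt(mu/r) = sqrt(3.986e14 / 4.1880755e+07) = 3085.0442 m/s = 3.0850 km/s

3.0850 km/s


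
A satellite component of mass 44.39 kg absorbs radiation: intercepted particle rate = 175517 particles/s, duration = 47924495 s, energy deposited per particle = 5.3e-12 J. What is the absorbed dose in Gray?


Total energy deposited = rate * time * E_per
  = 175517 * 47924495 * 5.3e-12 = 44.5813 J
Dose = E_total / mass = 44.5813 / 44.39
Dose = 1.0043 Gy

1.0043 Gy


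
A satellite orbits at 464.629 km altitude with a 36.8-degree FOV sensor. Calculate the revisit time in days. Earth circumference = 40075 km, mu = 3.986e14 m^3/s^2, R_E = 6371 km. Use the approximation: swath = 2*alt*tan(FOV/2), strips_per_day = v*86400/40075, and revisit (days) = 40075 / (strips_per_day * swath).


swath = 2*464.629*tan(0.3211406) = 309.1230 km
v = sqrt(mu/r) = 7636.2371 m/s = 7.6362 km/s
strips/day = v*86400/40075 = 7.6362*86400/40075 = 16.4634
coverage/day = strips * swath = 16.4634 * 309.1230 = 5089.2165 km
revisit = 40075 / 5089.2165 = 7.8745 days

7.8745 days


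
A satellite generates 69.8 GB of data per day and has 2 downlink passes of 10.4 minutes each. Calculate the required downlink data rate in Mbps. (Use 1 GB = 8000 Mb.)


total contact time = 2 * 10.4 * 60 = 1248.0000 s
data = 69.8 GB = 558400.0000 Mb
rate = 558400.0000 / 1248.0000 = 447.4359 Mbps

447.4359 Mbps


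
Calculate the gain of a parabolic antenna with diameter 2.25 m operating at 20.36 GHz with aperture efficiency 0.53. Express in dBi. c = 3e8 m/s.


lambda = c/f = 3e8 / 2.036e+10 = 0.01473477 m
G = eta*(pi*D/lambda)^2 = 0.53*(pi*2.25/0.01473477)^2
G = 121970.1868 (linear)
G = 10*log10(121970.1868) = 50.8625 dBi

50.8625 dBi


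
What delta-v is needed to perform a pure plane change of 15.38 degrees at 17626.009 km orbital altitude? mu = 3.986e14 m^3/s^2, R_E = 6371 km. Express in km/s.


r = 23997.0090 km = 2.3997009e+07 m
V = sqrt(mu/r) = 4075.5863 m/s
di = 15.38 deg = 0.2684316 rad
dV = 2*V*sin(di/2) = 2*4075.5863*sin(0.1342158)
dV = 1090.7347 m/s = 1.0907 km/s

1.0907 km/s


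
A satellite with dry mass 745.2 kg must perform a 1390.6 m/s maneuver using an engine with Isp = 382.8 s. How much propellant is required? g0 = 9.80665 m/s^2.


ve = Isp * g0 = 382.8 * 9.80665 = 3753.985620 m/s
mass ratio = exp(dv/ve) = exp(1390.6/3753.985620) = 1.44836156
m_prop = m_dry * (mr - 1) = 745.2 * (1.44836156 - 1)
m_prop = 334.1190 kg

334.1190 kg


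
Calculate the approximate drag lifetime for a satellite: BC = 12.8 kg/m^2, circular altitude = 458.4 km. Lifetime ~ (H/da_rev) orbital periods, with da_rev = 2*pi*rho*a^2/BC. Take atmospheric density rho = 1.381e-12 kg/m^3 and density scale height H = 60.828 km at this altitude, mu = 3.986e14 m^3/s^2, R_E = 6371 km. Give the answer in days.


a = R_E + alt = 6829.4000 km = 6.8294e+06 m
da_rev = 2*pi*rho*a^2/BC = 2*pi*1.381e-12*(6.8294e+06)^2/12.8 = 31.617584 m per revolution
N = H/da_rev = 60828.0000 m / 31.617584 m = 1923.8662 revolutions
P = 2*pi*sqrt(a^3/mu) = 5616.7494 s
lifetime = N*P = 1923.8662 * 5616.7494 = 1.0805874e+07 s = 125.0680 days

125.0680 days


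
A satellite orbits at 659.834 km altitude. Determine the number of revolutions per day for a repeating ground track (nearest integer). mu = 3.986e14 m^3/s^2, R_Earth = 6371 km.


r = 7.030834e+06 m
T = 2*pi*sqrt(r^3/mu) = 5867.0729 s = 97.7845 min
revs/day = 1440 / 97.7845 = 14.7263
Rounded: 15 revolutions per day

15 revolutions per day


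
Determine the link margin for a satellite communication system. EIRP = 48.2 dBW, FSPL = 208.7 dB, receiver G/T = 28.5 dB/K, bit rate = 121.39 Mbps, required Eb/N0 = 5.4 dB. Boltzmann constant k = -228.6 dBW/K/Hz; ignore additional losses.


C/N0 = EIRP - FSPL + G/T - k = 48.2 - 208.7 + 28.5 - (-228.6)
C/N0 = 96.6000 dB-Hz
R_b = 121.39 Mbps = 1.2139e+08 bps -> 10*log10(R_b) = 80.8418 dB-Hz
Eb/N0 = C/N0 - 10*log10(R_b) = 96.6000 - 80.8418 = 15.7582 dB
Margin = Eb/N0 - Eb/N0_req = 15.7582 - 5.4 = 10.3582 dB (link closes)

10.3582 dB


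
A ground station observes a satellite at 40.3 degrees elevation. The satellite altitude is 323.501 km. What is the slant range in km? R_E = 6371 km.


h = 323.501 km, el = 40.3 deg
d = -R_E*sin(el) + sqrt((R_E*sin(el))^2 + 2*R_E*h + h^2)
d = -6371.0000*sin(0.7033677) + sqrt((6371.0000*0.6467898)^2 + 2*6371.0000*323.501 + 323.501^2)
d = 484.3921 km

484.3921 km


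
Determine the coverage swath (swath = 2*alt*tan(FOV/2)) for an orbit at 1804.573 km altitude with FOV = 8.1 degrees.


FOV = 8.1 deg = 0.1413717 rad
swath = 2 * alt * tan(FOV/2) = 2 * 1804.573 * tan(0.07068583)
swath = 2 * 1804.573 * 0.0708038
swath = 255.5412 km

255.5412 km


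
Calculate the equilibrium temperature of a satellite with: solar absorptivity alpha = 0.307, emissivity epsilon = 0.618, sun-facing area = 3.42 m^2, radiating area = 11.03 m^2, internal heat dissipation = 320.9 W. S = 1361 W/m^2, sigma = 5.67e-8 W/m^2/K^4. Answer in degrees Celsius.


Numerator = alpha*S*A_sun + Q_int = 0.307*1361*3.42 + 320.9 = 1749.8683 W
Denominator = eps*sigma*A_rad = 0.618*5.67e-8*11.03 = 3.8649782e-07 W/K^4
T^4 = 4.5274986e+09 K^4
T = 259.3968 K = -13.7532 C

-13.7532 degrees Celsius


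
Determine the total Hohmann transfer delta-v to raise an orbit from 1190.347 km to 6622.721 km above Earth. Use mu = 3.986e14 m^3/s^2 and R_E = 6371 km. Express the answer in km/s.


r1 = 7561.3470 km = 7.561347e+06 m
r2 = 12993.7210 km = 1.2993721e+07 m
dv1 = sqrt(mu/r1)*(sqrt(2*r2/(r1+r2)) - 1) = 903.2391 m/s
dv2 = sqrt(mu/r2)*(1 - sqrt(2*r1/(r1+r2))) = 787.9306 m/s
total dv = |dv1| + |dv2| = 903.2391 + 787.9306 = 1691.1697 m/s = 1.6912 km/s

1.6912 km/s


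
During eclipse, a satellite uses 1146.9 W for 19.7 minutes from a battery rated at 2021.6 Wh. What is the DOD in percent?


E_used = P * t / 60 = 1146.9 * 19.7 / 60 = 376.5655 Wh
DOD = E_used / E_total * 100 = 376.5655 / 2021.6 * 100
DOD = 18.6271 %

18.6271 %


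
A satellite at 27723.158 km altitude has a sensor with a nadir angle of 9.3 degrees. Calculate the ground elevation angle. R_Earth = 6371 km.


r = R_E + alt = 34094.1580 km
Law of sines in the satellite / Earth-center / ground-point triangle:
  sin(nadir)/R_E = sin(90 + el)/r  =>  cos(el) = (r/R_E)*sin(nadir)
cos(el) = (34094.1580 / 6371.0000) * sin(9.3 deg) = 0.8648165
el = arccos(0.8648165) = 30.1382 deg
(Earth-central angle = 90 - nadir - el = 50.5618 deg)

30.1382 degrees


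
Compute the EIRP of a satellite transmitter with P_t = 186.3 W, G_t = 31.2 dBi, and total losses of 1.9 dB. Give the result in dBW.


Pt = 186.3 W = 22.7021 dBW
EIRP = Pt_dBW + Gt - losses = 22.7021 + 31.2 - 1.9 = 52.0021 dBW

52.0021 dBW


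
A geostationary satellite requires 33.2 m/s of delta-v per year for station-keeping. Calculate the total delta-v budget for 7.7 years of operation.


dV = rate * years = 33.2 * 7.7
dV = 255.6400 m/s

255.6400 m/s


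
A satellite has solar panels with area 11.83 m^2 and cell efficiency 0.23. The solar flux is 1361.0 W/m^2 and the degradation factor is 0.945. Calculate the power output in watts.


P = area * eta * S * degradation
P = 11.83 * 0.23 * 1361.0 * 0.945
P = 3499.4719 W

3499.4719 W


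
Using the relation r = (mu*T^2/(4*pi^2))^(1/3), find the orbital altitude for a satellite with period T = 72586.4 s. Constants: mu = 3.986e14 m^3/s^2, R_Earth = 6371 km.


T = 72586.4 s
r = (mu*T^2/(4*pi^2))^(1/3) = (3.986e14 * 72586.4^2 / (4*pi^2))^(1/3)
r = 3.7609367e+07 m = 37609.3670 km
alt = r - R_E = 37609.3670 - 6371 = 31238.3670 km

31238.3670 km


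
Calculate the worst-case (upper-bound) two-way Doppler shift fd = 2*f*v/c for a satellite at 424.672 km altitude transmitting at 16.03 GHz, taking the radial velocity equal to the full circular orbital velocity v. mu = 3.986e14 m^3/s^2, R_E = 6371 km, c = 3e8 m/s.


r = 6.795672e+06 m
v = sqrt(mu/r) = 7658.6539 m/s (worst-case radial velocity)
f = 16.03 GHz = 1.603e+10 Hz
fd = 2*f*v/c = 2*1.603e+10*7658.6539/3.0e+08
fd = 818454.8111 Hz

818454.8111 Hz


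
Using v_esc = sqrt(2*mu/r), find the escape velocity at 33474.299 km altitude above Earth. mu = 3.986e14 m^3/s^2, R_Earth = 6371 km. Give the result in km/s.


r = 6371.0 + 33474.299 = 39845.2990 km = 3.9845299e+07 m
v_esc = sqrt(2*mu/r) = sqrt(2*3.986e14 / 3.9845299e+07)
v_esc = 4472.9609 m/s = 4.4730 km/s

4.4730 km/s


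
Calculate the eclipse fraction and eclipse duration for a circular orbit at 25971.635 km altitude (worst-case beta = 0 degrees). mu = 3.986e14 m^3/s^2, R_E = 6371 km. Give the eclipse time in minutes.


r = 32342.6350 km
T = 964.7684 min
Eclipse fraction = arcsin(R_E/r)/pi = arcsin(6371.0000/32342.6350)/pi
= arcsin(0.1969846)/pi = 0.06311489
Eclipse duration = 0.06311489 * 964.7684 = 60.8913 min

60.8913 minutes


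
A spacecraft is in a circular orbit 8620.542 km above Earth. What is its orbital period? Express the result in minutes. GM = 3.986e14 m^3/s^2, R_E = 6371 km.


r = 14991.5420 km = 1.4991542e+07 m
T = 2*pi*sqrt(r^3/mu) = 2*pi*sqrt(3.3692941e+21 / 3.986e14)
T = 18267.5658 s = 304.4594 min

304.4594 minutes


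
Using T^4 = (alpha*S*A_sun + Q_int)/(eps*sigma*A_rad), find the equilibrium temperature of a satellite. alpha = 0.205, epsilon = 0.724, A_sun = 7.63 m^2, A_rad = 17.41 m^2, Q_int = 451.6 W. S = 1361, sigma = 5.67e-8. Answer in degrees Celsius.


Numerator = alpha*S*A_sun + Q_int = 0.205*1361*7.63 + 451.6 = 2580.4081 W
Denominator = eps*sigma*A_rad = 0.724*5.67e-8*17.41 = 7.1469443e-07 W/K^4
T^4 = 3.6105055e+09 K^4
T = 245.1275 K = -28.0225 C

-28.0225 degrees Celsius


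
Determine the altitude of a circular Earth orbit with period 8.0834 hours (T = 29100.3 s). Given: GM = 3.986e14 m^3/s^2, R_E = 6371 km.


T = 29100.3 s
r = (mu*T^2/(4*pi^2))^(1/3) = (3.986e14 * 29100.3^2 / (4*pi^2))^(1/3)
r = 2.0448314e+07 m = 20448.3136 km
alt = r - R_E = 20448.3136 - 6371 = 14077.3136 km

14077.3136 km


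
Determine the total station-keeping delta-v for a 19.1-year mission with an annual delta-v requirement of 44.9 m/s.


dV = rate * years = 44.9 * 19.1
dV = 857.5900 m/s

857.5900 m/s


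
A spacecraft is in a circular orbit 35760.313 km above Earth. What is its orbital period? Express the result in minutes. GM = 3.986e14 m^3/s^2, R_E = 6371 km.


r = 42131.3130 km = 4.2131313e+07 m
T = 2*pi*sqrt(r^3/mu) = 2*pi*sqrt(7.4785083e+22 / 3.986e14)
T = 86063.4422 s = 1434.3907 min

1434.3907 minutes


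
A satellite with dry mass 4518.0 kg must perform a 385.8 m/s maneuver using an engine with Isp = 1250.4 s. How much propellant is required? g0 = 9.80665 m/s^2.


ve = Isp * g0 = 1250.4 * 9.80665 = 12262.235160 m/s
mass ratio = exp(dv/ve) = exp(385.8/12262.235160) = 1.03196263
m_prop = m_dry * (mr - 1) = 4518.0 * (1.03196263 - 1)
m_prop = 144.4072 kg

144.4072 kg


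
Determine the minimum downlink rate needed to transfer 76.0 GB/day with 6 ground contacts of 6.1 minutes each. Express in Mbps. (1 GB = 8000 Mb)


total contact time = 6 * 6.1 * 60 = 2196.0000 s
data = 76.0 GB = 608000.0000 Mb
rate = 608000.0000 / 2196.0000 = 276.8670 Mbps

276.8670 Mbps


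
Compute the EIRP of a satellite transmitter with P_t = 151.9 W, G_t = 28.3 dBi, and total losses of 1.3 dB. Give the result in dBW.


Pt = 151.9 W = 21.8156 dBW
EIRP = Pt_dBW + Gt - losses = 21.8156 + 28.3 - 1.3 = 48.8156 dBW

48.8156 dBW


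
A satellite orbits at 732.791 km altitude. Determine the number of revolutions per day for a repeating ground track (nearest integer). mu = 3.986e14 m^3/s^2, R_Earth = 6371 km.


r = 7.103791e+06 m
T = 2*pi*sqrt(r^3/mu) = 5958.6309 s = 99.3105 min
revs/day = 1440 / 99.3105 = 14.5000
Rounded: 14 revolutions per day

14 revolutions per day


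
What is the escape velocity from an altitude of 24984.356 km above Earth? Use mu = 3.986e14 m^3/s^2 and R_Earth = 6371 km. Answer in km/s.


r = 6371.0 + 24984.356 = 31355.3560 km = 3.1355356e+07 m
v_esc = sqrt(2*mu/r) = sqrt(2*3.986e14 / 3.1355356e+07)
v_esc = 5042.2895 m/s = 5.0423 km/s

5.0423 km/s


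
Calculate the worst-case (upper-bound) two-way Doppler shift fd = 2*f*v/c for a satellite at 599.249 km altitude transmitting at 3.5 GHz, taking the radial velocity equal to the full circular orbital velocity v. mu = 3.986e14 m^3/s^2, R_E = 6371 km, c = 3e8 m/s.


r = 6.970249e+06 m
v = sqrt(mu/r) = 7562.1363 m/s (worst-case radial velocity)
f = 3.5 GHz = 3.5e+09 Hz
fd = 2*f*v/c = 2*3.5e+09*7562.1363/3.0e+08
fd = 176449.8470 Hz

176449.8470 Hz


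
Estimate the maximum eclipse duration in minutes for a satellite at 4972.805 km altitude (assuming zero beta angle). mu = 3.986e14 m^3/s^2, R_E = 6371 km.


r = 11343.8050 km
T = 200.4002 min
Eclipse fraction = arcsin(R_E/r)/pi = arcsin(6371.0000/11343.8050)/pi
= arcsin(0.5616281)/pi = 0.1898248
Eclipse duration = 0.1898248 * 200.4002 = 38.0409 min

38.0409 minutes


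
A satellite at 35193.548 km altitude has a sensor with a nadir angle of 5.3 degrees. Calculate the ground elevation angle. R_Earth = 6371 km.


r = R_E + alt = 41564.5480 km
Law of sines in the satellite / Earth-center / ground-point triangle:
  sin(nadir)/R_E = sin(90 + el)/r  =>  cos(el) = (r/R_E)*sin(nadir)
cos(el) = (41564.5480 / 6371.0000) * sin(5.3 deg) = 0.6026278
el = arccos(0.6026278) = 52.9417 deg
(Earth-central angle = 90 - nadir - el = 31.7583 deg)

52.9417 degrees


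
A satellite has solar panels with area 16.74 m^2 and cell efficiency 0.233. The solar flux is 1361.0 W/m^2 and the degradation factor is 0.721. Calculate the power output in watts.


P = area * eta * S * degradation
P = 16.74 * 0.233 * 1361.0 * 0.721
P = 3827.4080 W

3827.4080 W
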